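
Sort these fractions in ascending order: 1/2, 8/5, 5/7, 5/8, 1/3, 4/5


Convert to decimal for comparison:
  1/2 = 0.5
  8/5 = 1.6
  5/7 = 0.7143
  5/8 = 0.625
  1/3 = 0.3333
  4/5 = 0.8
Decimals in increasing order: 0.3333 < 0.5 < 0.625 < 0.7143 < 0.8 < 1.6
Writing each back as its fraction gives the sorted order.
Final answer: 1/3, 1/2, 5/8, 5/7, 4/5, 8/5


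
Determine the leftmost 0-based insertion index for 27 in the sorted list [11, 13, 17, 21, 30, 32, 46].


List is sorted: [11, 13, 17, 21, 30, 32, 46]
We need the leftmost position where 27 can be inserted, i.e. the first index whose element is >= 27 (or the end of the list if none is).
Binary search with low=0, high=7 (0-based indices):
  low=0, high=7, mid=3: a[3]=21 < 27, so low = 4
  low=4, high=7, mid=5: a[5]=32 >= 27, so high = 5
  low=4, high=5, mid=4: a[4]=30 >= 27, so high = 4
Now low = high = 4, so the insertion index is 4.
Final answer: 4


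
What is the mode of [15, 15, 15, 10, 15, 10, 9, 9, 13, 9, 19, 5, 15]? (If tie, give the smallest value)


Count the frequency of each value:
  5 appears 1 time(s)
  9 appears 3 time(s)
  10 appears 2 time(s)
  13 appears 1 time(s)
  15 appears 5 time(s)
  19 appears 1 time(s)
Maximum frequency is 5.
Only 15 reaches that frequency, so it is the mode.
Final answer: 15


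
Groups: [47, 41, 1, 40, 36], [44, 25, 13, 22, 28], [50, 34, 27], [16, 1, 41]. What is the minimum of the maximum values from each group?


Find max of each group:
  Group 1: [47, 41, 1, 40, 36] -> max = 47
  Group 2: [44, 25, 13, 22, 28] -> max = 44
  Group 3: [50, 34, 27] -> max = 50
  Group 4: [16, 1, 41] -> max = 41
Maxes: [47, 44, 50, 41]
Minimum of maxes = 41
Final answer: 41


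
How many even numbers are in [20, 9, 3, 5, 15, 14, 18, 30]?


Check each element:
  20 is even
  9 is odd
  3 is odd
  5 is odd
  15 is odd
  14 is even
  18 is even
  30 is even
Evens: [20, 14, 18, 30]
Count of evens = 4
Final answer: 4


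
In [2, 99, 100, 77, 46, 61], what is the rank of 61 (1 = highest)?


Sort descending: [100, 99, 77, 61, 46, 2]
Find 61 in the sorted list.
61 is at position 4.
Final answer: 4


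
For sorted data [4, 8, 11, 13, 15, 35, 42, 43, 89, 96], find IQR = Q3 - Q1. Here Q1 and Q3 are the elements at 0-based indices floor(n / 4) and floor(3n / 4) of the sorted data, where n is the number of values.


The data has n = 10 elements.
Q1 index = floor(10 / 4) = floor(2.5) = 2; Q3 index = floor(3 * 10 / 4) = floor(7.5) = 7
Q1 = element at index 2 = 11
Q3 = element at index 7 = 43
IQR = 43 - 11 = 32
Final answer: 32


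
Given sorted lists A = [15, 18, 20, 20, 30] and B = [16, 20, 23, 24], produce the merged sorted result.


List A: [15, 18, 20, 20, 30]
List B: [16, 20, 23, 24]
Repeatedly compare the front elements and take the smaller:
  15 vs 16 -> take 15
  18 vs 16 -> take 16
  18 vs 20 -> take 18
  20 vs 20 -> take 20
  20 vs 20 -> take 20
  30 vs 20 -> take 20
  30 vs 23 -> take 23
  30 vs 24 -> take 24
  B is exhausted; append the rest of A: [30]
Final answer: [15, 16, 18, 20, 20, 20, 23, 24, 30]


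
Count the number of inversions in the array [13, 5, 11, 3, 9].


For each element, count the later elements that are smaller than it:
  13 (index 0): smaller elements after it = [5, 11, 3, 9] -> 4
  5 (index 1): smaller elements after it = [3] -> 1
  11 (index 2): smaller elements after it = [3, 9] -> 2
  3 (index 3): smaller elements after it = [] -> 0
Total inversions = 4 + 1 + 2 + 0 = 7
Final answer: 7


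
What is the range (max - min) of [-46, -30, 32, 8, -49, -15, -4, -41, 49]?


Maximum value: 49
Minimum value: -49
Range = 49 - (-49) = 98
Final answer: 98


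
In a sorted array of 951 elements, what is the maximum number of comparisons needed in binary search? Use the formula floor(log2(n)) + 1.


Binary search halves the search space each step.
Maximum comparisons = floor(log2(951)) + 1
log2(951) = 9.8933
floor(log2(951)) = 9, so 9 + 1 = 10
Final answer: 10


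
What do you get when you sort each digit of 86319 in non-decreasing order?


The number 86319 has digits: 8, 6, 3, 1, 9
Sorted: 1, 3, 6, 8, 9
Joining the sorted digits gives the result.
Final answer: 13689


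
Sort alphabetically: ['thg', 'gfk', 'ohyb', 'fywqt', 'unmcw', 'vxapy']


Compare strings character by character (the first differing letter decides):
  'fywqt' < 'gfk' since 'f' < 'g' at position 1
  'gfk' < 'ohyb' since 'g' < 'o' at position 1
  'ohyb' < 'thg' since 'o' < 't' at position 1
  'thg' < 'unmcw' since 't' < 'u' at position 1
  'unmcw' < 'vxapy' since 'u' < 'v' at position 1
Chaining these comparisons gives the alphabetical order.
Final answer: ['fywqt', 'gfk', 'ohyb', 'thg', 'unmcw', 'vxapy']


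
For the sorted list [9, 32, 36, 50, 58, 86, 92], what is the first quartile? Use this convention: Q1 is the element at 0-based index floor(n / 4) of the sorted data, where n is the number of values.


The list has n = 7 elements.
Q1 index = floor(7 / 4) = floor(1.75) = 1
Counting from index 0 in the sorted data, the element at index 1 is 32.
Final answer: 32


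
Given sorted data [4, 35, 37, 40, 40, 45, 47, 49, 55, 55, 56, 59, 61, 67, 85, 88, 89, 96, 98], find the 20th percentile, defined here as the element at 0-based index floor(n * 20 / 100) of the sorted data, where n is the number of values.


The dataset has n = 19 elements.
Index = floor(19 * 20 / 100) = floor(380 / 100) = floor(3.8) = 3
Counting from index 0 in the sorted data, the element at index 3 is 40.
Final answer: 40


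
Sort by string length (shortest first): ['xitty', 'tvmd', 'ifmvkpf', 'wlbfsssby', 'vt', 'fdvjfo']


Compute lengths:
  'xitty' has length 5
  'tvmd' has length 4
  'ifmvkpf' has length 7
  'wlbfsssby' has length 9
  'vt' has length 2
  'fdvjfo' has length 6
Lengths in increasing order: 2 < 4 < 5 < 6 < 7 < 9
Listing the words in that order gives the answer.
Final answer: ['vt', 'tvmd', 'xitty', 'fdvjfo', 'ifmvkpf', 'wlbfsssby']


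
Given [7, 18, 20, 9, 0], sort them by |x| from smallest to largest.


Compute absolute values:
  |7| = 7
  |18| = 18
  |20| = 20
  |9| = 9
  |0| = 0
Absolute values in increasing order: 0 < 7 < 9 < 18 < 20
Listing the original numbers in that order gives the answer.
Final answer: [0, 7, 9, 18, 20]


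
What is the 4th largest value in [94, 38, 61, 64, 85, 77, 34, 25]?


Sort descending: [94, 85, 77, 64, 61, 38, 34, 25]
The 4th element (1-indexed) is at index 3.
Value = 64
Final answer: 64


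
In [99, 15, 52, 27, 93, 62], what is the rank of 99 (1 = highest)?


Sort descending: [99, 93, 62, 52, 27, 15]
Find 99 in the sorted list.
99 is at position 1.
Final answer: 1


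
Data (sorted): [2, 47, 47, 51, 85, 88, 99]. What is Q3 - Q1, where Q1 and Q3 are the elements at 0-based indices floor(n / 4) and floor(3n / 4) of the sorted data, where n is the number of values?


The data has n = 7 elements.
Q1 index = floor(7 / 4) = floor(1.75) = 1; Q3 index = floor(3 * 7 / 4) = floor(5.25) = 5
Q1 = element at index 1 = 47
Q3 = element at index 5 = 88
IQR = 88 - 47 = 41
Final answer: 41


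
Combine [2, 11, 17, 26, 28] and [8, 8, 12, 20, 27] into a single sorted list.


List A: [2, 11, 17, 26, 28]
List B: [8, 8, 12, 20, 27]
Repeatedly compare the front elements and take the smaller:
  2 vs 8 -> take 2
  11 vs 8 -> take 8
  11 vs 8 -> take 8
  11 vs 12 -> take 11
  17 vs 12 -> take 12
  17 vs 20 -> take 17
  26 vs 20 -> take 20
  26 vs 27 -> take 26
  28 vs 27 -> take 27
  B is exhausted; append the rest of A: [28]
Final answer: [2, 8, 8, 11, 12, 17, 20, 26, 27, 28]


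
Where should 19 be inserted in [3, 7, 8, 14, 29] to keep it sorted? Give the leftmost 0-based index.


List is sorted: [3, 7, 8, 14, 29]
We need the leftmost position where 19 can be inserted, i.e. the first index whose element is >= 19 (or the end of the list if none is).
Binary search with low=0, high=5 (0-based indices):
  low=0, high=5, mid=2: a[2]=8 < 19, so low = 3
  low=3, high=5, mid=4: a[4]=29 >= 19, so high = 4
  low=3, high=4, mid=3: a[3]=14 < 19, so low = 4
Now low = high = 4, so the insertion index is 4.
Final answer: 4


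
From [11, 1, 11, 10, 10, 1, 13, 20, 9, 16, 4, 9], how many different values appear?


List all unique values:
Distinct values: [1, 4, 9, 10, 11, 13, 16, 20]
Count = 8
Final answer: 8


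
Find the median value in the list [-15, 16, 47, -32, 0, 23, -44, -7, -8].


First, sort the list: [-44, -32, -15, -8, -7, 0, 16, 23, 47]
The list has 9 elements (odd count).
The middle index is 4 (0-based), and the element there is -7.
Final answer: -7


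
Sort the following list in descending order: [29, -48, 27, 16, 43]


Original list: [29, -48, 27, 16, 43]
Repeatedly take the largest remaining element:
  Remaining [29, -48, 27, 16, 43] -> largest is 43
  Remaining [29, -48, 27, 16] -> largest is 29
  Remaining [-48, 27, 16] -> largest is 27
  Remaining [-48, 16] -> largest is 16
  Remaining [-48] -> largest is -48
Collecting the picks in order gives the descending list.
Final answer: [43, 29, 27, 16, -48]


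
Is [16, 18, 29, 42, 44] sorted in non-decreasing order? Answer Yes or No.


Check consecutive pairs:
  16 <= 18? True
  18 <= 29? True
  29 <= 42? True
  42 <= 44? True
Every consecutive pair is in order, so the list is non-decreasing.
Final answer: Yes


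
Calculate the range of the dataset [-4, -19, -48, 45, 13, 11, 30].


Maximum value: 45
Minimum value: -48
Range = 45 - (-48) = 93
Final answer: 93


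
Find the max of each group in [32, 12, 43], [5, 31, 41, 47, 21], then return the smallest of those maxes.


Find max of each group:
  Group 1: [32, 12, 43] -> max = 43
  Group 2: [5, 31, 41, 47, 21] -> max = 47
Maxes: [43, 47]
Minimum of maxes = 43
Final answer: 43


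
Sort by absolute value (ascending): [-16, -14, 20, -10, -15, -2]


Compute absolute values:
  |-16| = 16
  |-14| = 14
  |20| = 20
  |-10| = 10
  |-15| = 15
  |-2| = 2
Absolute values in increasing order: 2 < 10 < 14 < 15 < 16 < 20
Listing the original numbers in that order gives the answer.
Final answer: [-2, -10, -14, -15, -16, 20]


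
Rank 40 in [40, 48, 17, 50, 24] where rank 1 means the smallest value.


Sort ascending: [17, 24, 40, 48, 50]
Find 40 in the sorted list.
40 is at position 3 (1-indexed).
Final answer: 3


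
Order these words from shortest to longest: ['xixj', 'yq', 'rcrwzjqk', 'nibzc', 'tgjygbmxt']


Compute lengths:
  'xixj' has length 4
  'yq' has length 2
  'rcrwzjqk' has length 8
  'nibzc' has length 5
  'tgjygbmxt' has length 9
Lengths in increasing order: 2 < 4 < 5 < 8 < 9
Listing the words in that order gives the answer.
Final answer: ['yq', 'xixj', 'nibzc', 'rcrwzjqk', 'tgjygbmxt']


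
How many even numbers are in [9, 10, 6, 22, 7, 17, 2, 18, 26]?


Check each element:
  9 is odd
  10 is even
  6 is even
  22 is even
  7 is odd
  17 is odd
  2 is even
  18 is even
  26 is even
Evens: [10, 6, 22, 2, 18, 26]
Count of evens = 6
Final answer: 6


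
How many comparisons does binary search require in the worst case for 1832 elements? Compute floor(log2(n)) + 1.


Binary search halves the search space each step.
Maximum comparisons = floor(log2(1832)) + 1
log2(1832) = 10.8392
floor(log2(1832)) = 10, so 10 + 1 = 11
Final answer: 11


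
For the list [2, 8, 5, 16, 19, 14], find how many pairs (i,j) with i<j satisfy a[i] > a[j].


For each element, count the later elements that are smaller than it:
  2 (index 0): smaller elements after it = [] -> 0
  8 (index 1): smaller elements after it = [5] -> 1
  5 (index 2): smaller elements after it = [] -> 0
  16 (index 3): smaller elements after it = [14] -> 1
  19 (index 4): smaller elements after it = [14] -> 1
Total inversions = 0 + 1 + 0 + 1 + 1 = 3
Final answer: 3


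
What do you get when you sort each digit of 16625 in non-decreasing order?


The number 16625 has digits: 1, 6, 6, 2, 5
Sorted: 1, 2, 5, 6, 6
Joining the sorted digits gives the result.
Final answer: 12566


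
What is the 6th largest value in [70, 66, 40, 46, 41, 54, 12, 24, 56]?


Sort descending: [70, 66, 56, 54, 46, 41, 40, 24, 12]
The 6th element (1-indexed) is at index 5.
Value = 41
Final answer: 41


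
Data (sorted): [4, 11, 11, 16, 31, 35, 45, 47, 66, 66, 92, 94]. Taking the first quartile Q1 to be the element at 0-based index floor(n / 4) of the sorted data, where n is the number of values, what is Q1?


The list has n = 12 elements.
Q1 index = floor(12 / 4) = floor(3) = 3
Counting from index 0 in the sorted data, the element at index 3 is 16.
Final answer: 16


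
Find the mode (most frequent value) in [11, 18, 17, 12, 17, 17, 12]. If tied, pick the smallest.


Count the frequency of each value:
  11 appears 1 time(s)
  12 appears 2 time(s)
  17 appears 3 time(s)
  18 appears 1 time(s)
Maximum frequency is 3.
Only 17 reaches that frequency, so it is the mode.
Final answer: 17


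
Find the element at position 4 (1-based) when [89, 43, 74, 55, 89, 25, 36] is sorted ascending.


Sort ascending: [25, 36, 43, 55, 74, 89, 89]
The 4th element (1-indexed) is at index 3.
Value = 55
Final answer: 55


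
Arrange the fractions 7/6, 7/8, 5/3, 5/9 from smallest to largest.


Convert to decimal for comparison:
  7/6 = 1.1667
  7/8 = 0.875
  5/3 = 1.6667
  5/9 = 0.5556
Decimals in increasing order: 0.5556 < 0.875 < 1.1667 < 1.6667
Writing each back as its fraction gives the sorted order.
Final answer: 5/9, 7/8, 7/6, 5/3


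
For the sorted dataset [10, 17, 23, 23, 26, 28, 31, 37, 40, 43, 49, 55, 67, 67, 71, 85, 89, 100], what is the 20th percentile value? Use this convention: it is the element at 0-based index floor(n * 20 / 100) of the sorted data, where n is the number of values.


The dataset has n = 18 elements.
Index = floor(18 * 20 / 100) = floor(360 / 100) = floor(3.6) = 3
Counting from index 0 in the sorted data, the element at index 3 is 23.
Final answer: 23


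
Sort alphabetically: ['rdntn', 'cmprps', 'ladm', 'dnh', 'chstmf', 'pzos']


Compare strings character by character (the first differing letter decides):
  'chstmf' < 'cmprps' since 'h' < 'm' at position 2
  'cmprps' < 'dnh' since 'c' < 'd' at position 1
  'dnh' < 'ladm' since 'd' < 'l' at position 1
  'ladm' < 'pzos' since 'l' < 'p' at position 1
  'pzos' < 'rdntn' since 'p' < 'r' at position 1
Chaining these comparisons gives the alphabetical order.
Final answer: ['chstmf', 'cmprps', 'dnh', 'ladm', 'pzos', 'rdntn']


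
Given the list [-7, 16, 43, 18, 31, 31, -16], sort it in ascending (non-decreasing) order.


Original list: [-7, 16, 43, 18, 31, 31, -16]
Repeatedly take the smallest remaining element:
  Remaining [-7, 16, 43, 18, 31, 31, -16] -> smallest is -16
  Remaining [-7, 16, 43, 18, 31, 31] -> smallest is -7
  Remaining [16, 43, 18, 31, 31] -> smallest is 16
  Remaining [43, 18, 31, 31] -> smallest is 18
  Remaining [43, 31, 31] -> smallest is 31
  Remaining [43, 31] -> smallest is 31
  Remaining [43] -> smallest is 43
Collecting the picks in order gives the sorted list.
Final answer: [-16, -7, 16, 18, 31, 31, 43]


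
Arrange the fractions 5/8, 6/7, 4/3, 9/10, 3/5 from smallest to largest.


Convert to decimal for comparison:
  5/8 = 0.625
  6/7 = 0.8571
  4/3 = 1.3333
  9/10 = 0.9
  3/5 = 0.6
Decimals in increasing order: 0.6 < 0.625 < 0.8571 < 0.9 < 1.3333
Writing each back as its fraction gives the sorted order.
Final answer: 3/5, 5/8, 6/7, 9/10, 4/3


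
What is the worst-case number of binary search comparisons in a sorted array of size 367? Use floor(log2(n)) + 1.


Binary search halves the search space each step.
Maximum comparisons = floor(log2(367)) + 1
log2(367) = 8.5196
floor(log2(367)) = 8, so 8 + 1 = 9
Final answer: 9


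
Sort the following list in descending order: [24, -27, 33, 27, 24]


Original list: [24, -27, 33, 27, 24]
Repeatedly take the largest remaining element:
  Remaining [24, -27, 33, 27, 24] -> largest is 33
  Remaining [24, -27, 27, 24] -> largest is 27
  Remaining [24, -27, 24] -> largest is 24
  Remaining [-27, 24] -> largest is 24
  Remaining [-27] -> largest is -27
Collecting the picks in order gives the descending list.
Final answer: [33, 27, 24, 24, -27]


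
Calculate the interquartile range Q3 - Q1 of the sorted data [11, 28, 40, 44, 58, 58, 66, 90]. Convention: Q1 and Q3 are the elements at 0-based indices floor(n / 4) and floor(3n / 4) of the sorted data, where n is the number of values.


The data has n = 8 elements.
Q1 index = floor(8 / 4) = floor(2) = 2; Q3 index = floor(3 * 8 / 4) = floor(6) = 6
Q1 = element at index 2 = 40
Q3 = element at index 6 = 66
IQR = 66 - 40 = 26
Final answer: 26


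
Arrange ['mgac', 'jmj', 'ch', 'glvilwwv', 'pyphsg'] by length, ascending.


Compute lengths:
  'mgac' has length 4
  'jmj' has length 3
  'ch' has length 2
  'glvilwwv' has length 8
  'pyphsg' has length 6
Lengths in increasing order: 2 < 3 < 4 < 6 < 8
Listing the words in that order gives the answer.
Final answer: ['ch', 'jmj', 'mgac', 'pyphsg', 'glvilwwv']


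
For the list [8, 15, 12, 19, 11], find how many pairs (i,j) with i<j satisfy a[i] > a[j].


For each element, count the later elements that are smaller than it:
  8 (index 0): smaller elements after it = [] -> 0
  15 (index 1): smaller elements after it = [12, 11] -> 2
  12 (index 2): smaller elements after it = [11] -> 1
  19 (index 3): smaller elements after it = [11] -> 1
Total inversions = 0 + 2 + 1 + 1 = 4
Final answer: 4


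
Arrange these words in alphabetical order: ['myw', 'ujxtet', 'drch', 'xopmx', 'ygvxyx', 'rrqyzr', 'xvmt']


Compare strings character by character (the first differing letter decides):
  'drch' < 'myw' since 'd' < 'm' at position 1
  'myw' < 'rrqyzr' since 'm' < 'r' at position 1
  'rrqyzr' < 'ujxtet' since 'r' < 'u' at position 1
  'ujxtet' < 'xopmx' since 'u' < 'x' at position 1
  'xopmx' < 'xvmt' since 'o' < 'v' at position 2
  'xvmt' < 'ygvxyx' since 'x' < 'y' at position 1
Chaining these comparisons gives the alphabetical order.
Final answer: ['drch', 'myw', 'rrqyzr', 'ujxtet', 'xopmx', 'xvmt', 'ygvxyx']


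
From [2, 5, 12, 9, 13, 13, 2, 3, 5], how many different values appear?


List all unique values:
Distinct values: [2, 3, 5, 9, 12, 13]
Count = 6
Final answer: 6


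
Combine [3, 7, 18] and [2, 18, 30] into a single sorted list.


List A: [3, 7, 18]
List B: [2, 18, 30]
Repeatedly compare the front elements and take the smaller:
  3 vs 2 -> take 2
  3 vs 18 -> take 3
  7 vs 18 -> take 7
  18 vs 18 -> take 18
  A is exhausted; append the rest of B: [18, 30]
Final answer: [2, 3, 7, 18, 18, 30]


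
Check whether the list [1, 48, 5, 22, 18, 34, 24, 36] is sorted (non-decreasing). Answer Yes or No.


Check consecutive pairs:
  1 <= 48? True
  48 <= 5? False
  5 <= 22? True
  22 <= 18? False
  18 <= 34? True
  34 <= 24? False
  24 <= 36? True
3 consecutive pair(s) are out of order, so the list is not sorted.
Final answer: No


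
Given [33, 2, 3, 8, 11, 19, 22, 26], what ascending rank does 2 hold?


Sort ascending: [2, 3, 8, 11, 19, 22, 26, 33]
Find 2 in the sorted list.
2 is at position 1 (1-indexed).
Final answer: 1


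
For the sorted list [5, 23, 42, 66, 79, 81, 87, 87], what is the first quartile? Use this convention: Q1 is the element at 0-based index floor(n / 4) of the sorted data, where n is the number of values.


The list has n = 8 elements.
Q1 index = floor(8 / 4) = floor(2) = 2
Counting from index 0 in the sorted data, the element at index 2 is 42.
Final answer: 42


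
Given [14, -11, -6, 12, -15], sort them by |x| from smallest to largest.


Compute absolute values:
  |14| = 14
  |-11| = 11
  |-6| = 6
  |12| = 12
  |-15| = 15
Absolute values in increasing order: 6 < 11 < 12 < 14 < 15
Listing the original numbers in that order gives the answer.
Final answer: [-6, -11, 12, 14, -15]


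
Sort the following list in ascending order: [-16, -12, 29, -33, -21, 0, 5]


Original list: [-16, -12, 29, -33, -21, 0, 5]
Repeatedly take the smallest remaining element:
  Remaining [-16, -12, 29, -33, -21, 0, 5] -> smallest is -33
  Remaining [-16, -12, 29, -21, 0, 5] -> smallest is -21
  Remaining [-16, -12, 29, 0, 5] -> smallest is -16
  Remaining [-12, 29, 0, 5] -> smallest is -12
  Remaining [29, 0, 5] -> smallest is 0
  Remaining [29, 5] -> smallest is 5
  Remaining [29] -> smallest is 29
Collecting the picks in order gives the sorted list.
Final answer: [-33, -21, -16, -12, 0, 5, 29]


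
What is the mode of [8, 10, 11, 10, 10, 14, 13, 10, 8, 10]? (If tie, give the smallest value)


Count the frequency of each value:
  8 appears 2 time(s)
  10 appears 5 time(s)
  11 appears 1 time(s)
  13 appears 1 time(s)
  14 appears 1 time(s)
Maximum frequency is 5.
Only 10 reaches that frequency, so it is the mode.
Final answer: 10


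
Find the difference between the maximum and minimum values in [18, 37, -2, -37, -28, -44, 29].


Maximum value: 37
Minimum value: -44
Range = 37 - (-44) = 81
Final answer: 81


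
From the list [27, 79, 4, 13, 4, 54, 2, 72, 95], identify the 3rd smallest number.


Sort ascending: [2, 4, 4, 13, 27, 54, 72, 79, 95]
The 3rd element (1-indexed) is at index 2.
Value = 4
Final answer: 4


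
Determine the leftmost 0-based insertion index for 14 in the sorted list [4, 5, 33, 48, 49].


List is sorted: [4, 5, 33, 48, 49]
We need the leftmost position where 14 can be inserted, i.e. the first index whose element is >= 14 (or the end of the list if none is).
Binary search with low=0, high=5 (0-based indices):
  low=0, high=5, mid=2: a[2]=33 >= 14, so high = 2
  low=0, high=2, mid=1: a[1]=5 < 14, so low = 2
Now low = high = 2, so the insertion index is 2.
Final answer: 2


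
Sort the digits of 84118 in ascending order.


The number 84118 has digits: 8, 4, 1, 1, 8
Sorted: 1, 1, 4, 8, 8
Joining the sorted digits gives the result.
Final answer: 11488


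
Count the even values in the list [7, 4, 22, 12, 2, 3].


Check each element:
  7 is odd
  4 is even
  22 is even
  12 is even
  2 is even
  3 is odd
Evens: [4, 22, 12, 2]
Count of evens = 4
Final answer: 4


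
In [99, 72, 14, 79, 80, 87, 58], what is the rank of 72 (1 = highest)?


Sort descending: [99, 87, 80, 79, 72, 58, 14]
Find 72 in the sorted list.
72 is at position 5.
Final answer: 5


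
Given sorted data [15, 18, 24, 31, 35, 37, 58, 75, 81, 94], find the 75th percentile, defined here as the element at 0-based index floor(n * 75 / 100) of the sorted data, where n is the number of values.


The dataset has n = 10 elements.
Index = floor(10 * 75 / 100) = floor(750 / 100) = floor(7.5) = 7
Counting from index 0 in the sorted data, the element at index 7 is 75.
Final answer: 75


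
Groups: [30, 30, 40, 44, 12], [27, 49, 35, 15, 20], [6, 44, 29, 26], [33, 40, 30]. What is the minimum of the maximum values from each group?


Find max of each group:
  Group 1: [30, 30, 40, 44, 12] -> max = 44
  Group 2: [27, 49, 35, 15, 20] -> max = 49
  Group 3: [6, 44, 29, 26] -> max = 44
  Group 4: [33, 40, 30] -> max = 40
Maxes: [44, 49, 44, 40]
Minimum of maxes = 40
Final answer: 40


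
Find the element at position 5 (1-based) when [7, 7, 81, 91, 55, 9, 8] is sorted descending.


Sort descending: [91, 81, 55, 9, 8, 7, 7]
The 5th element (1-indexed) is at index 4.
Value = 8
Final answer: 8


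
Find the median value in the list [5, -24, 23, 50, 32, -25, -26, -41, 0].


First, sort the list: [-41, -26, -25, -24, 0, 5, 23, 32, 50]
The list has 9 elements (odd count).
The middle index is 4 (0-based), and the element there is 0.
Final answer: 0


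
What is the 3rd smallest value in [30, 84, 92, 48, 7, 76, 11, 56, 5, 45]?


Sort ascending: [5, 7, 11, 30, 45, 48, 56, 76, 84, 92]
The 3rd element (1-indexed) is at index 2.
Value = 11
Final answer: 11


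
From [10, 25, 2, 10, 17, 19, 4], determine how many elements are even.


Check each element:
  10 is even
  25 is odd
  2 is even
  10 is even
  17 is odd
  19 is odd
  4 is even
Evens: [10, 2, 10, 4]
Count of evens = 4
Final answer: 4


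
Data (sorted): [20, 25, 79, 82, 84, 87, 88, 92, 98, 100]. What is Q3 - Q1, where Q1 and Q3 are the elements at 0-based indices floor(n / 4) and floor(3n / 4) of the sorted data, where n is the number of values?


The data has n = 10 elements.
Q1 index = floor(10 / 4) = floor(2.5) = 2; Q3 index = floor(3 * 10 / 4) = floor(7.5) = 7
Q1 = element at index 2 = 79
Q3 = element at index 7 = 92
IQR = 92 - 79 = 13
Final answer: 13


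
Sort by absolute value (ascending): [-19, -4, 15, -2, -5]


Compute absolute values:
  |-19| = 19
  |-4| = 4
  |15| = 15
  |-2| = 2
  |-5| = 5
Absolute values in increasing order: 2 < 4 < 5 < 15 < 19
Listing the original numbers in that order gives the answer.
Final answer: [-2, -4, -5, 15, -19]


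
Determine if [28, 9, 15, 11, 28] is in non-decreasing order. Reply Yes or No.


Check consecutive pairs:
  28 <= 9? False
  9 <= 15? True
  15 <= 11? False
  11 <= 28? True
2 consecutive pair(s) are out of order, so the list is not sorted.
Final answer: No


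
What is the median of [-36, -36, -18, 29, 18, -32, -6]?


First, sort the list: [-36, -36, -32, -18, -6, 18, 29]
The list has 7 elements (odd count).
The middle index is 3 (0-based), and the element there is -18.
Final answer: -18


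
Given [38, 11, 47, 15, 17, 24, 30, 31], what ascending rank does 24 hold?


Sort ascending: [11, 15, 17, 24, 30, 31, 38, 47]
Find 24 in the sorted list.
24 is at position 4 (1-indexed).
Final answer: 4


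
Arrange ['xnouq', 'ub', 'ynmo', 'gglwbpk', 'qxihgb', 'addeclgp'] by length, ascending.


Compute lengths:
  'xnouq' has length 5
  'ub' has length 2
  'ynmo' has length 4
  'gglwbpk' has length 7
  'qxihgb' has length 6
  'addeclgp' has length 8
Lengths in increasing order: 2 < 4 < 5 < 6 < 7 < 8
Listing the words in that order gives the answer.
Final answer: ['ub', 'ynmo', 'xnouq', 'qxihgb', 'gglwbpk', 'addeclgp']


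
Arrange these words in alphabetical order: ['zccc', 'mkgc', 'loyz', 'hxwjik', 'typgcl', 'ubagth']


Compare strings character by character (the first differing letter decides):
  'hxwjik' < 'loyz' since 'h' < 'l' at position 1
  'loyz' < 'mkgc' since 'l' < 'm' at position 1
  'mkgc' < 'typgcl' since 'm' < 't' at position 1
  'typgcl' < 'ubagth' since 't' < 'u' at position 1
  'ubagth' < 'zccc' since 'u' < 'z' at position 1
Chaining these comparisons gives the alphabetical order.
Final answer: ['hxwjik', 'loyz', 'mkgc', 'typgcl', 'ubagth', 'zccc']


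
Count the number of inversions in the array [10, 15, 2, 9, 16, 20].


For each element, count the later elements that are smaller than it:
  10 (index 0): smaller elements after it = [2, 9] -> 2
  15 (index 1): smaller elements after it = [2, 9] -> 2
  2 (index 2): smaller elements after it = [] -> 0
  9 (index 3): smaller elements after it = [] -> 0
  16 (index 4): smaller elements after it = [] -> 0
Total inversions = 2 + 2 + 0 + 0 + 0 = 4
Final answer: 4


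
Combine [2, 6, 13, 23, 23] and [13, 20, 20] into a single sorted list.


List A: [2, 6, 13, 23, 23]
List B: [13, 20, 20]
Repeatedly compare the front elements and take the smaller:
  2 vs 13 -> take 2
  6 vs 13 -> take 6
  13 vs 13 -> take 13
  23 vs 13 -> take 13
  23 vs 20 -> take 20
  23 vs 20 -> take 20
  B is exhausted; append the rest of A: [23, 23]
Final answer: [2, 6, 13, 13, 20, 20, 23, 23]


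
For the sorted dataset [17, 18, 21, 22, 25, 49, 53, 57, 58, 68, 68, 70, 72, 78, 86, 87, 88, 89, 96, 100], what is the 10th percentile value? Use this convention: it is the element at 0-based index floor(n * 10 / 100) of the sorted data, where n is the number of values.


The dataset has n = 20 elements.
Index = floor(20 * 10 / 100) = floor(200 / 100) = floor(2) = 2
Counting from index 0 in the sorted data, the element at index 2 is 21.
Final answer: 21


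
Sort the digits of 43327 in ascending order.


The number 43327 has digits: 4, 3, 3, 2, 7
Sorted: 2, 3, 3, 4, 7
Joining the sorted digits gives the result.
Final answer: 23347


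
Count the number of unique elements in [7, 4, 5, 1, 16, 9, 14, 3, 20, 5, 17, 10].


List all unique values:
Distinct values: [1, 3, 4, 5, 7, 9, 10, 14, 16, 17, 20]
Count = 11
Final answer: 11


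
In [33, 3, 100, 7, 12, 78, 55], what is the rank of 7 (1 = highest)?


Sort descending: [100, 78, 55, 33, 12, 7, 3]
Find 7 in the sorted list.
7 is at position 6.
Final answer: 6


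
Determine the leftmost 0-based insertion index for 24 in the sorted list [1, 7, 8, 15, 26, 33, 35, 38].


List is sorted: [1, 7, 8, 15, 26, 33, 35, 38]
We need the leftmost position where 24 can be inserted, i.e. the first index whose element is >= 24 (or the end of the list if none is).
Binary search with low=0, high=8 (0-based indices):
  low=0, high=8, mid=4: a[4]=26 >= 24, so high = 4
  low=0, high=4, mid=2: a[2]=8 < 24, so low = 3
  low=3, high=4, mid=3: a[3]=15 < 24, so low = 4
Now low = high = 4, so the insertion index is 4.
Final answer: 4


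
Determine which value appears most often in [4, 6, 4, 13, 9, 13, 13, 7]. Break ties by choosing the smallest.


Count the frequency of each value:
  4 appears 2 time(s)
  6 appears 1 time(s)
  7 appears 1 time(s)
  9 appears 1 time(s)
  13 appears 3 time(s)
Maximum frequency is 3.
Only 13 reaches that frequency, so it is the mode.
Final answer: 13


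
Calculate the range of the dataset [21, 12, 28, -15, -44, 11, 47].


Maximum value: 47
Minimum value: -44
Range = 47 - (-44) = 91
Final answer: 91


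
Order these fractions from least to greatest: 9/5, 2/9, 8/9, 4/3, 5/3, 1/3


Convert to decimal for comparison:
  9/5 = 1.8
  2/9 = 0.2222
  8/9 = 0.8889
  4/3 = 1.3333
  5/3 = 1.6667
  1/3 = 0.3333
Decimals in increasing order: 0.2222 < 0.3333 < 0.8889 < 1.3333 < 1.6667 < 1.8
Writing each back as its fraction gives the sorted order.
Final answer: 2/9, 1/3, 8/9, 4/3, 5/3, 9/5


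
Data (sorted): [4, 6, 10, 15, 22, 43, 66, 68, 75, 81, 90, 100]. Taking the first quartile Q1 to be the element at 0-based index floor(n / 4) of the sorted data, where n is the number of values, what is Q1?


The list has n = 12 elements.
Q1 index = floor(12 / 4) = floor(3) = 3
Counting from index 0 in the sorted data, the element at index 3 is 15.
Final answer: 15


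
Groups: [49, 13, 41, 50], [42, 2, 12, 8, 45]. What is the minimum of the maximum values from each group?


Find max of each group:
  Group 1: [49, 13, 41, 50] -> max = 50
  Group 2: [42, 2, 12, 8, 45] -> max = 45
Maxes: [50, 45]
Minimum of maxes = 45
Final answer: 45


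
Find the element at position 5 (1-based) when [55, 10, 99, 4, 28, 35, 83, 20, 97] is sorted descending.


Sort descending: [99, 97, 83, 55, 35, 28, 20, 10, 4]
The 5th element (1-indexed) is at index 4.
Value = 35
Final answer: 35


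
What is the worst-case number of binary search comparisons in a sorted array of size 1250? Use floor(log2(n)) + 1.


Binary search halves the search space each step.
Maximum comparisons = floor(log2(1250)) + 1
log2(1250) = 10.2877
floor(log2(1250)) = 10, so 10 + 1 = 11
Final answer: 11


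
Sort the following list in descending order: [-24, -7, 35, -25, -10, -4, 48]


Original list: [-24, -7, 35, -25, -10, -4, 48]
Repeatedly take the largest remaining element:
  Remaining [-24, -7, 35, -25, -10, -4, 48] -> largest is 48
  Remaining [-24, -7, 35, -25, -10, -4] -> largest is 35
  Remaining [-24, -7, -25, -10, -4] -> largest is -4
  Remaining [-24, -7, -25, -10] -> largest is -7
  Remaining [-24, -25, -10] -> largest is -10
  Remaining [-24, -25] -> largest is -24
  Remaining [-25] -> largest is -25
Collecting the picks in order gives the descending list.
Final answer: [48, 35, -4, -7, -10, -24, -25]


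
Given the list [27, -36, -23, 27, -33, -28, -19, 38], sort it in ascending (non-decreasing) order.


Original list: [27, -36, -23, 27, -33, -28, -19, 38]
Repeatedly take the smallest remaining element:
  Remaining [27, -36, -23, 27, -33, -28, -19, 38] -> smallest is -36
  Remaining [27, -23, 27, -33, -28, -19, 38] -> smallest is -33
  Remaining [27, -23, 27, -28, -19, 38] -> smallest is -28
  Remaining [27, -23, 27, -19, 38] -> smallest is -23
  Remaining [27, 27, -19, 38] -> smallest is -19
  Remaining [27, 27, 38] -> smallest is 27
  Remaining [27, 38] -> smallest is 27
  Remaining [38] -> smallest is 38
Collecting the picks in order gives the sorted list.
Final answer: [-36, -33, -28, -23, -19, 27, 27, 38]


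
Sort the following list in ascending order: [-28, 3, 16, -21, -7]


Original list: [-28, 3, 16, -21, -7]
Repeatedly take the smallest remaining element:
  Remaining [-28, 3, 16, -21, -7] -> smallest is -28
  Remaining [3, 16, -21, -7] -> smallest is -21
  Remaining [3, 16, -7] -> smallest is -7
  Remaining [3, 16] -> smallest is 3
  Remaining [16] -> smallest is 16
Collecting the picks in order gives the sorted list.
Final answer: [-28, -21, -7, 3, 16]


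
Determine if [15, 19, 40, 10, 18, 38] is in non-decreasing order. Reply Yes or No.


Check consecutive pairs:
  15 <= 19? True
  19 <= 40? True
  40 <= 10? False
  10 <= 18? True
  18 <= 38? True
1 consecutive pair(s) are out of order, so the list is not sorted.
Final answer: No


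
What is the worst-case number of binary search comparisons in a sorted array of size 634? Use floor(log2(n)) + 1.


Binary search halves the search space each step.
Maximum comparisons = floor(log2(634)) + 1
log2(634) = 9.3083
floor(log2(634)) = 9, so 9 + 1 = 10
Final answer: 10


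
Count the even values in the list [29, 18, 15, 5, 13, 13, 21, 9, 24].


Check each element:
  29 is odd
  18 is even
  15 is odd
  5 is odd
  13 is odd
  13 is odd
  21 is odd
  9 is odd
  24 is even
Evens: [18, 24]
Count of evens = 2
Final answer: 2


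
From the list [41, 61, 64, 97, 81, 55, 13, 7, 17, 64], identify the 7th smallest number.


Sort ascending: [7, 13, 17, 41, 55, 61, 64, 64, 81, 97]
The 7th element (1-indexed) is at index 6.
Value = 64
Final answer: 64


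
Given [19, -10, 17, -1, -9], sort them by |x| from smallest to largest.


Compute absolute values:
  |19| = 19
  |-10| = 10
  |17| = 17
  |-1| = 1
  |-9| = 9
Absolute values in increasing order: 1 < 9 < 10 < 17 < 19
Listing the original numbers in that order gives the answer.
Final answer: [-1, -9, -10, 17, 19]


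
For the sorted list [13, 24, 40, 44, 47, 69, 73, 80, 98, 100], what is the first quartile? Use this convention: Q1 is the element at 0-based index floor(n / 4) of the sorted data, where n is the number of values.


The list has n = 10 elements.
Q1 index = floor(10 / 4) = floor(2.5) = 2
Counting from index 0 in the sorted data, the element at index 2 is 40.
Final answer: 40


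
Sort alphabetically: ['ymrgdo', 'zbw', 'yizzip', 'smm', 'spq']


Compare strings character by character (the first differing letter decides):
  'smm' < 'spq' since 'm' < 'p' at position 2
  'spq' < 'yizzip' since 's' < 'y' at position 1
  'yizzip' < 'ymrgdo' since 'i' < 'm' at position 2
  'ymrgdo' < 'zbw' since 'y' < 'z' at position 1
Chaining these comparisons gives the alphabetical order.
Final answer: ['smm', 'spq', 'yizzip', 'ymrgdo', 'zbw']


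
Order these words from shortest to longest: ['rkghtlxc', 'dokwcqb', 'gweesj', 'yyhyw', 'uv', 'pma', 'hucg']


Compute lengths:
  'rkghtlxc' has length 8
  'dokwcqb' has length 7
  'gweesj' has length 6
  'yyhyw' has length 5
  'uv' has length 2
  'pma' has length 3
  'hucg' has length 4
Lengths in increasing order: 2 < 3 < 4 < 5 < 6 < 7 < 8
Listing the words in that order gives the answer.
Final answer: ['uv', 'pma', 'hucg', 'yyhyw', 'gweesj', 'dokwcqb', 'rkghtlxc']


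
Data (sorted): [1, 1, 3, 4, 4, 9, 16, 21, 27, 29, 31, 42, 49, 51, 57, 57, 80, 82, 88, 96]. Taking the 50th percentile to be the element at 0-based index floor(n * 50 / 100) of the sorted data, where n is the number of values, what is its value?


The dataset has n = 20 elements.
Index = floor(20 * 50 / 100) = floor(1000 / 100) = floor(10) = 10
Counting from index 0 in the sorted data, the element at index 10 is 31.
Final answer: 31


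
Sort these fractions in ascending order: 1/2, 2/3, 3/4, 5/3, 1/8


Convert to decimal for comparison:
  1/2 = 0.5
  2/3 = 0.6667
  3/4 = 0.75
  5/3 = 1.6667
  1/8 = 0.125
Decimals in increasing order: 0.125 < 0.5 < 0.6667 < 0.75 < 1.6667
Writing each back as its fraction gives the sorted order.
Final answer: 1/8, 1/2, 2/3, 3/4, 5/3


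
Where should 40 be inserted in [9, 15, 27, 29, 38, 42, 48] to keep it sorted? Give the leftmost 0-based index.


List is sorted: [9, 15, 27, 29, 38, 42, 48]
We need the leftmost position where 40 can be inserted, i.e. the first index whose element is >= 40 (or the end of the list if none is).
Binary search with low=0, high=7 (0-based indices):
  low=0, high=7, mid=3: a[3]=29 < 40, so low = 4
  low=4, high=7, mid=5: a[5]=42 >= 40, so high = 5
  low=4, high=5, mid=4: a[4]=38 < 40, so low = 5
Now low = high = 5, so the insertion index is 5.
Final answer: 5


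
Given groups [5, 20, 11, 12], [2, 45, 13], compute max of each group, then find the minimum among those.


Find max of each group:
  Group 1: [5, 20, 11, 12] -> max = 20
  Group 2: [2, 45, 13] -> max = 45
Maxes: [20, 45]
Minimum of maxes = 20
Final answer: 20


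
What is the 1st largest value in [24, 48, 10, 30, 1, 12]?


Sort descending: [48, 30, 24, 12, 10, 1]
The 1st element (1-indexed) is at index 0.
Value = 48
Final answer: 48


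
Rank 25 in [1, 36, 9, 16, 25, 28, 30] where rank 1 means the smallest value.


Sort ascending: [1, 9, 16, 25, 28, 30, 36]
Find 25 in the sorted list.
25 is at position 4 (1-indexed).
Final answer: 4


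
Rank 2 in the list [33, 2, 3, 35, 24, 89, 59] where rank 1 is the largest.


Sort descending: [89, 59, 35, 33, 24, 3, 2]
Find 2 in the sorted list.
2 is at position 7.
Final answer: 7


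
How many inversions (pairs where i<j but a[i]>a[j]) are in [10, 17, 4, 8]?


For each element, count the later elements that are smaller than it:
  10 (index 0): smaller elements after it = [4, 8] -> 2
  17 (index 1): smaller elements after it = [4, 8] -> 2
  4 (index 2): smaller elements after it = [] -> 0
Total inversions = 2 + 2 + 0 = 4
Final answer: 4


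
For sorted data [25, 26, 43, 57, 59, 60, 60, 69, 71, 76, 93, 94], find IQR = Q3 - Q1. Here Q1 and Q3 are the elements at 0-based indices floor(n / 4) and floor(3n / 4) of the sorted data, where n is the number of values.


The data has n = 12 elements.
Q1 index = floor(12 / 4) = floor(3) = 3; Q3 index = floor(3 * 12 / 4) = floor(9) = 9
Q1 = element at index 3 = 57
Q3 = element at index 9 = 76
IQR = 76 - 57 = 19
Final answer: 19


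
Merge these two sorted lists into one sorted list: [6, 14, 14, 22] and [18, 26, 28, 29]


List A: [6, 14, 14, 22]
List B: [18, 26, 28, 29]
Repeatedly compare the front elements and take the smaller:
  6 vs 18 -> take 6
  14 vs 18 -> take 14
  14 vs 18 -> take 14
  22 vs 18 -> take 18
  22 vs 26 -> take 22
  A is exhausted; append the rest of B: [26, 28, 29]
Final answer: [6, 14, 14, 18, 22, 26, 28, 29]


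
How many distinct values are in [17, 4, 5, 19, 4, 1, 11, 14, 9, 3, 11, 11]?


List all unique values:
Distinct values: [1, 3, 4, 5, 9, 11, 14, 17, 19]
Count = 9
Final answer: 9


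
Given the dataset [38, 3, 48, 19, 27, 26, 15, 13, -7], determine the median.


First, sort the list: [-7, 3, 13, 15, 19, 26, 27, 38, 48]
The list has 9 elements (odd count).
The middle index is 4 (0-based), and the element there is 19.
Final answer: 19


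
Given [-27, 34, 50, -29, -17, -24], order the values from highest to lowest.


Original list: [-27, 34, 50, -29, -17, -24]
Repeatedly take the largest remaining element:
  Remaining [-27, 34, 50, -29, -17, -24] -> largest is 50
  Remaining [-27, 34, -29, -17, -24] -> largest is 34
  Remaining [-27, -29, -17, -24] -> largest is -17
  Remaining [-27, -29, -24] -> largest is -24
  Remaining [-27, -29] -> largest is -27
  Remaining [-29] -> largest is -29
Collecting the picks in order gives the descending list.
Final answer: [50, 34, -17, -24, -27, -29]


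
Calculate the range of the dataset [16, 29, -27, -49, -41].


Maximum value: 29
Minimum value: -49
Range = 29 - (-49) = 78
Final answer: 78
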